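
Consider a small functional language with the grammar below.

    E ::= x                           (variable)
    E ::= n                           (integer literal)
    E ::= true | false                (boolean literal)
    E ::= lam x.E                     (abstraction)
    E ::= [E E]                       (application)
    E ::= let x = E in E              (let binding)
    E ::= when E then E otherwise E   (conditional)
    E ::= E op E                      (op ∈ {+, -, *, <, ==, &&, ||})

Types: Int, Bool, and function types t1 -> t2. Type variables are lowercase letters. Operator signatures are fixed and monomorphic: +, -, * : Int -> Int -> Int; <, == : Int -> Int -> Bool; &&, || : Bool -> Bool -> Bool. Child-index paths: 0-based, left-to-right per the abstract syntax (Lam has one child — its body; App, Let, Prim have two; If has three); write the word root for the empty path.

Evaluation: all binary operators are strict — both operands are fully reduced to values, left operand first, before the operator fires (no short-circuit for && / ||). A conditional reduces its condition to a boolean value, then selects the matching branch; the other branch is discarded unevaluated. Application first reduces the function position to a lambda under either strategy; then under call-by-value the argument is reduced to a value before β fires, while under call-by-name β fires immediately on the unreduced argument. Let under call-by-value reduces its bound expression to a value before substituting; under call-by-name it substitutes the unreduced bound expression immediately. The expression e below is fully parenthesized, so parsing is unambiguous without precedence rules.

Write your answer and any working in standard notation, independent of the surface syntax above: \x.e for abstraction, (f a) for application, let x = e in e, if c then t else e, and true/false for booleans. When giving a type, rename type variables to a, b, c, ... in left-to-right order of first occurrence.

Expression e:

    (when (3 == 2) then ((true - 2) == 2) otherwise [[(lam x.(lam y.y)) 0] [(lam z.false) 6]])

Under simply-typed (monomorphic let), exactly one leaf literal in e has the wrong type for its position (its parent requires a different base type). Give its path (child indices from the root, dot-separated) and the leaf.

Trace:
  unify Int ~ Int
  unify Int ~ Int
  unify Bool ~ Bool
  unify Bool ~ Int
  FAIL: mismatch Bool ~ Int

Answer: 1.0.0 : true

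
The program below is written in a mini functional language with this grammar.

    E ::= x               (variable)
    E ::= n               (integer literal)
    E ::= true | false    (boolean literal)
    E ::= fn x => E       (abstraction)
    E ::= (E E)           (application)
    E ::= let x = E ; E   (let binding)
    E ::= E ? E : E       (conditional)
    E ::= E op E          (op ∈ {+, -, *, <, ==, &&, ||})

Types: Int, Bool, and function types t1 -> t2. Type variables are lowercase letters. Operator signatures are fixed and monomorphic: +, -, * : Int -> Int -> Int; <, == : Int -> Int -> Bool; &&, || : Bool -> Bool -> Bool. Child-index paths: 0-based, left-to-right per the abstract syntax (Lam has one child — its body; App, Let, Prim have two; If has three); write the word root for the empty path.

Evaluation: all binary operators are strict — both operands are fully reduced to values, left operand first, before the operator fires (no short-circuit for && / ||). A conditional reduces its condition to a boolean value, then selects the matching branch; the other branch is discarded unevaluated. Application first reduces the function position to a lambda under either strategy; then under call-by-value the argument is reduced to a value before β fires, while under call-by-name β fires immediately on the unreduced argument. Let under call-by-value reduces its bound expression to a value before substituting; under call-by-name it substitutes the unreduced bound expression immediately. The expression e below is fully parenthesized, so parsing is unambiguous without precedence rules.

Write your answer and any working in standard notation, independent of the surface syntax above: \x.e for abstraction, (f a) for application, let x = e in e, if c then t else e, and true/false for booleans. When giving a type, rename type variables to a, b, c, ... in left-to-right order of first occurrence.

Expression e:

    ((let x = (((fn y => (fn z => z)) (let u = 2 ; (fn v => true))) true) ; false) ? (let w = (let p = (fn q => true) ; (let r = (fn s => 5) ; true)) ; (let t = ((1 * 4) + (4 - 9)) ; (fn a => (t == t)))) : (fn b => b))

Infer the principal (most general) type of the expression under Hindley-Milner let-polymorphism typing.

Answer: Bool -> Bool

Working:
z : b
\z._ : b -> b
\y._ : a -> b -> b
let u : Int
\v._ : c -> Bool
  unify a -> b -> b ~ (c -> Bool) -> d
  unify a ~ c -> Bool
  unify b -> b ~ d
_ _ : b -> b
  unify b -> b ~ Bool -> e
  unify b ~ Bool
  unify Bool ~ e
_ _ : Bool
let x : Bool
  unify Bool ~ Bool
\q._ : f -> Bool
let p : forall. f -> Bool
\s._ : g -> Int
let r : forall. g -> Int
let w : Bool
  unify Int ~ Int
  unify Int ~ Int
  unify Int ~ Int
  unify Int ~ Int
  unify Int ~ Int
  unify Int ~ Int
let t : Int
t : Int
  unify Int ~ Int
t : Int
  unify Int ~ Int
\a._ : h -> Bool
b : i
\b._ : i -> i
  unify h -> Bool ~ i -> i
  unify h ~ i
  unify Bool ~ i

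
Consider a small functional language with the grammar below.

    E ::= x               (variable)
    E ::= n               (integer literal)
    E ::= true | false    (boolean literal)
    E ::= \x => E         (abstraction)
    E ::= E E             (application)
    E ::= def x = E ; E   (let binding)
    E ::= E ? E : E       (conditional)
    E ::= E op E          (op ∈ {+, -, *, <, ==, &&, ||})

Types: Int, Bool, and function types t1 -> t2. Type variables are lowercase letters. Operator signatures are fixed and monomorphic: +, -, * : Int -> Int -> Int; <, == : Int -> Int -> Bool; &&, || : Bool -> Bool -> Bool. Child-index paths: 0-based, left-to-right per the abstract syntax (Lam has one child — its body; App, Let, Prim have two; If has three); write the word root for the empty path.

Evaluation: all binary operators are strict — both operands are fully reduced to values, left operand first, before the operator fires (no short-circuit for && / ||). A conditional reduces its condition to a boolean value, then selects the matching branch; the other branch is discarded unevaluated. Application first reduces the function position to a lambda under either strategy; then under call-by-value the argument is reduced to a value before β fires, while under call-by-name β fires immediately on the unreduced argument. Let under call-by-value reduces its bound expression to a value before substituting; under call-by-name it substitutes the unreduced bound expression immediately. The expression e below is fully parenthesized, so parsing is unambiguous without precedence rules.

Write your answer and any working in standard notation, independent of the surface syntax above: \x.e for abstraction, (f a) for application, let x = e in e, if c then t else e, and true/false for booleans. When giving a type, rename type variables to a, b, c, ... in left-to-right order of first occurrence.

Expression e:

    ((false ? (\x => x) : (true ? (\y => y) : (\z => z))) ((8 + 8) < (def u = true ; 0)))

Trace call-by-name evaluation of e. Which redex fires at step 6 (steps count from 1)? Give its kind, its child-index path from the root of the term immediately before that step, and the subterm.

Answer: delta at root : (16 < 0)

Working:
step 0: ((if false then (\x.x) else (if true then (\y.y) else (\z.z))) ((8 + 8) < (let u = true in 0)))
step 1: [if@0] ((if true then (\y.y) else (\z.z)) ((8 + 8) < (let u = true in 0)))
step 2: [if@0] ((\y.y) ((8 + 8) < (let u = true in 0)))
step 3: [beta@root] ((8 + 8) < (let u = true in 0))
step 4: [delta@0] (16 < (let u = true in 0))
step 5: [let@1] (16 < 0)
step 6: [delta@root] false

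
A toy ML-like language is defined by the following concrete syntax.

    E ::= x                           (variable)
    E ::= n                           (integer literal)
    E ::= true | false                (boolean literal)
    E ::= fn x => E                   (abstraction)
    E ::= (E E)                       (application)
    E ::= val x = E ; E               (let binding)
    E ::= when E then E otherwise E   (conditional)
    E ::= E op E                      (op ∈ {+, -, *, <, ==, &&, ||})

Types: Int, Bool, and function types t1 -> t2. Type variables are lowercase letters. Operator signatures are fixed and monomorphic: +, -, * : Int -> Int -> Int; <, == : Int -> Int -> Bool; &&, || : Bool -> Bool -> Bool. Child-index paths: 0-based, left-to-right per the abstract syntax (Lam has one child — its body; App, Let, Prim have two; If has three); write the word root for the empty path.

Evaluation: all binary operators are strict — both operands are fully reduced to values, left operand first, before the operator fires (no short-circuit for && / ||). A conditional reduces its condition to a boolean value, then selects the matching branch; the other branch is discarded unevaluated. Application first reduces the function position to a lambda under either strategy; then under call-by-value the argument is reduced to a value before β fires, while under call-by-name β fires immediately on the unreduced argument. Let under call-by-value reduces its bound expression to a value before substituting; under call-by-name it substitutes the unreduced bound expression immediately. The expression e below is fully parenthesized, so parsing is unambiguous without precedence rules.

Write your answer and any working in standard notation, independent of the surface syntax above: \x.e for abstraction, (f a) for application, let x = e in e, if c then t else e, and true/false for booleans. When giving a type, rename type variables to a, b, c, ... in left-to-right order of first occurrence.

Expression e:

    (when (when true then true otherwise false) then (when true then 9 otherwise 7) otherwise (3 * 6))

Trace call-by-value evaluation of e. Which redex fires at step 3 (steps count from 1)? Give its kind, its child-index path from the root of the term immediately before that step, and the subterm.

Answer: if at root : (if true then 9 else 7)

Trace:
step 0: (if (if true then true else false) then (if true then 9 else 7) else (3 * 6))
step 1: [if@0] (if true then (if true then 9 else 7) else (3 * 6))
step 2: [if@root] (if true then 9 else 7)
step 3: [if@root] 9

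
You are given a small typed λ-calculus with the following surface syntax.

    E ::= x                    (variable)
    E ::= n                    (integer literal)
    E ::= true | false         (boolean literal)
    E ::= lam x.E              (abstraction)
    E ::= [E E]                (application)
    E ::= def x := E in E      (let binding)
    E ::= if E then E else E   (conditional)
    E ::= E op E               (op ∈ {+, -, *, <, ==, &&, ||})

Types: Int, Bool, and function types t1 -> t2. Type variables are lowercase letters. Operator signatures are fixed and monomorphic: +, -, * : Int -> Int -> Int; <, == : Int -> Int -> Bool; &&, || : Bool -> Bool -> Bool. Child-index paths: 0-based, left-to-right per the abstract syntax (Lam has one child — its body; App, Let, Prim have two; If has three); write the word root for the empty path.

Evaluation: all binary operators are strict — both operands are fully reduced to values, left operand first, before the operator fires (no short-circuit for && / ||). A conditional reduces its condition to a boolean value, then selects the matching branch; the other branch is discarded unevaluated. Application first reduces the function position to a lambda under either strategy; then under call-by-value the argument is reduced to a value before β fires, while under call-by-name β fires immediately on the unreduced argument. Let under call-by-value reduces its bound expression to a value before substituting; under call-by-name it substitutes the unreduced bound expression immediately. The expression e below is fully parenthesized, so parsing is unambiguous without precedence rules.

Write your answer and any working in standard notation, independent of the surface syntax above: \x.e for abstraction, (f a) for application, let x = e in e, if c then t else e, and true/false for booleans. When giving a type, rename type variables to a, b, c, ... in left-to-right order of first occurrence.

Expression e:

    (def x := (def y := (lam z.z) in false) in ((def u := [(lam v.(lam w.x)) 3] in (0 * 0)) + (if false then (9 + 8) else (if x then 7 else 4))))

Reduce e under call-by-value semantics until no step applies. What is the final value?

Trace:
step 0: (let x = (let y = (\z.z) in false) in ((let u = ((\v.(\w.x)) 3) in (0 * 0)) + (if false then (9 + 8) else (if x then 7 else 4))))
step 1: [let@0] (let x = false in ((let u = ((\v.(\w.x)) 3) in (0 * 0)) + (if false then (9 + 8) else (if x then 7 else 4))))
step 2: [let@root] ((let u = ((\v.(\w.false)) 3) in (0 * 0)) + (if false then (9 + 8) else (if false then 7 else 4)))
step 3: [beta@0.0] ((let u = (\w.false) in (0 * 0)) + (if false then (9 + 8) else (if false then 7 else 4)))
step 4: [let@0] ((0 * 0) + (if false then (9 + 8) else (if false then 7 else 4)))
step 5: [delta@0] (0 + (if false then (9 + 8) else (if false then 7 else 4)))
step 6: [if@1] (0 + (if false then 7 else 4))
step 7: [if@1] (0 + 4)
step 8: [delta@root] 4

Answer: 4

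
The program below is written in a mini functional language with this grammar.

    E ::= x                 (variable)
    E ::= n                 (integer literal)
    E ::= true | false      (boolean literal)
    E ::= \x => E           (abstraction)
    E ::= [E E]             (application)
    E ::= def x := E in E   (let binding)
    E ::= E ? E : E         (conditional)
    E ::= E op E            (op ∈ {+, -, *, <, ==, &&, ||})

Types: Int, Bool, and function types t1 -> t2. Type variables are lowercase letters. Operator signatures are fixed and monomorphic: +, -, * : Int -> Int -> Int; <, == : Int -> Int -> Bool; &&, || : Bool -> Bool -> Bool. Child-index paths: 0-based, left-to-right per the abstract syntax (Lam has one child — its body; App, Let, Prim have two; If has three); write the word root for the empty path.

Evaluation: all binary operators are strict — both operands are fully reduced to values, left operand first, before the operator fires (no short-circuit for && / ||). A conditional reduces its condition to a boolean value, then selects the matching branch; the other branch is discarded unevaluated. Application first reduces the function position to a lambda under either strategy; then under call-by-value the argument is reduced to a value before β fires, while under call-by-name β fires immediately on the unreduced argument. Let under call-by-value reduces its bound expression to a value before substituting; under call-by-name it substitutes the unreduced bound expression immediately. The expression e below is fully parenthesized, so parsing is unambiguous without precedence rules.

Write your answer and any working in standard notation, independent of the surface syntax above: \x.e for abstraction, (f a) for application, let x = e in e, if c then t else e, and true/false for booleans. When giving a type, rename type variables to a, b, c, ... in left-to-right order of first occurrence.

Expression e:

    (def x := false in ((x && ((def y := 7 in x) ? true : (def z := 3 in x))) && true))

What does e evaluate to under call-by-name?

Trace:
step 0: (let x = false in ((x && (if (let y = 7 in x) then true else (let z = 3 in x))) && true))
step 1: [let@root] ((false && (if (let y = 7 in false) then true else (let z = 3 in false))) && true)
step 2: [let@0.1.0] ((false && (if false then true else (let z = 3 in false))) && true)
step 3: [if@0.1] ((false && (let z = 3 in false)) && true)
step 4: [let@0.1] ((false && false) && true)
step 5: [delta@0] (false && true)
step 6: [delta@root] false

Answer: false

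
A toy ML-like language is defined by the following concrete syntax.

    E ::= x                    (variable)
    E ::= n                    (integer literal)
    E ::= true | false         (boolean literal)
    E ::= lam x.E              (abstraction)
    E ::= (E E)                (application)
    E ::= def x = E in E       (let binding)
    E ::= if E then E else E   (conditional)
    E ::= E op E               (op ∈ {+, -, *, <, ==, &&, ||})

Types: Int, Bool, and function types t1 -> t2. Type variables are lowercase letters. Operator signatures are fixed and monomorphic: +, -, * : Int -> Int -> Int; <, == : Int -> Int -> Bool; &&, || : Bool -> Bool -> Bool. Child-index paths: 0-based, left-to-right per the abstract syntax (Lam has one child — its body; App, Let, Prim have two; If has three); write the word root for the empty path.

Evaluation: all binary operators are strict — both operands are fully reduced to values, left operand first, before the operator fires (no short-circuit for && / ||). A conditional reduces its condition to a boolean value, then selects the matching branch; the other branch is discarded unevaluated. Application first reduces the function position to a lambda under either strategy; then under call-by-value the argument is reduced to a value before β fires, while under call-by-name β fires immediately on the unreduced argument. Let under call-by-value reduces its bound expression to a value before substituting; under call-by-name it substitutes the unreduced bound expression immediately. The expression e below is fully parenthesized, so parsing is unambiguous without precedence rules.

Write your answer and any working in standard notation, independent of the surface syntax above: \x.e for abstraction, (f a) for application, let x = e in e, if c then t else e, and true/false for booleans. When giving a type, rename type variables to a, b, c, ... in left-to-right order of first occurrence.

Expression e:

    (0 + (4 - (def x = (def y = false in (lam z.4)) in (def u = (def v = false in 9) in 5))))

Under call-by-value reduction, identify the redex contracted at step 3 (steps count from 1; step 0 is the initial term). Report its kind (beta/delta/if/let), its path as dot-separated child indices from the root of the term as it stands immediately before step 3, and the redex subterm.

Answer: let at 1.1.0 : (let v = false in 9)

Working:
step 0: (0 + (4 - (let x = (let y = false in (\z.4)) in (let u = (let v = false in 9) in 5))))
step 1: [let@1.1.0] (0 + (4 - (let x = (\z.4) in (let u = (let v = false in 9) in 5))))
step 2: [let@1.1] (0 + (4 - (let u = (let v = false in 9) in 5)))
step 3: [let@1.1.0] (0 + (4 - (let u = 9 in 5)))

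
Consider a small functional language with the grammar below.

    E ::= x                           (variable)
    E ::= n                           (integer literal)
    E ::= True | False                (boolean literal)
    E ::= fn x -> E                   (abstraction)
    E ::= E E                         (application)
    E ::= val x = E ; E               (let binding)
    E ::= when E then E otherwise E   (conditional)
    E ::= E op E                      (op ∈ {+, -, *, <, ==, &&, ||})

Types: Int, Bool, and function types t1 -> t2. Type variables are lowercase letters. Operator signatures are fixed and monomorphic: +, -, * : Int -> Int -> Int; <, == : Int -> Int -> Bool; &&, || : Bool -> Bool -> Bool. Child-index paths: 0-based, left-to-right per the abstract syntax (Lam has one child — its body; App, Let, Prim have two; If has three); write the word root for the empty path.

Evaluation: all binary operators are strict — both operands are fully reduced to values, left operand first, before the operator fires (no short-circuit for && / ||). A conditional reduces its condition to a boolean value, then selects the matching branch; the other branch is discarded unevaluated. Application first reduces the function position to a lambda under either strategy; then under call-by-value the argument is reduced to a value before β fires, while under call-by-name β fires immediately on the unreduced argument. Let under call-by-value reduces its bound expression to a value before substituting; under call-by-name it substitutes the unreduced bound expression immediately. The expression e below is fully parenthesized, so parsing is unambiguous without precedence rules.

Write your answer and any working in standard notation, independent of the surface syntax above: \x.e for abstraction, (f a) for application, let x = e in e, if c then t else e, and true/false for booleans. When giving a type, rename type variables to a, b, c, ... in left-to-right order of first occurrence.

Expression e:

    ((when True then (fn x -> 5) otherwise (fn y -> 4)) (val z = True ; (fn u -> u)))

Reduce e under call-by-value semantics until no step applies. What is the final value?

Derivation:
step 0: ((if true then (\x.5) else (\y.4)) (let z = true in (\u.u)))
step 1: [if@0] ((\x.5) (let z = true in (\u.u)))
step 2: [let@1] ((\x.5) (\u.u))
step 3: [beta@root] 5

Answer: 5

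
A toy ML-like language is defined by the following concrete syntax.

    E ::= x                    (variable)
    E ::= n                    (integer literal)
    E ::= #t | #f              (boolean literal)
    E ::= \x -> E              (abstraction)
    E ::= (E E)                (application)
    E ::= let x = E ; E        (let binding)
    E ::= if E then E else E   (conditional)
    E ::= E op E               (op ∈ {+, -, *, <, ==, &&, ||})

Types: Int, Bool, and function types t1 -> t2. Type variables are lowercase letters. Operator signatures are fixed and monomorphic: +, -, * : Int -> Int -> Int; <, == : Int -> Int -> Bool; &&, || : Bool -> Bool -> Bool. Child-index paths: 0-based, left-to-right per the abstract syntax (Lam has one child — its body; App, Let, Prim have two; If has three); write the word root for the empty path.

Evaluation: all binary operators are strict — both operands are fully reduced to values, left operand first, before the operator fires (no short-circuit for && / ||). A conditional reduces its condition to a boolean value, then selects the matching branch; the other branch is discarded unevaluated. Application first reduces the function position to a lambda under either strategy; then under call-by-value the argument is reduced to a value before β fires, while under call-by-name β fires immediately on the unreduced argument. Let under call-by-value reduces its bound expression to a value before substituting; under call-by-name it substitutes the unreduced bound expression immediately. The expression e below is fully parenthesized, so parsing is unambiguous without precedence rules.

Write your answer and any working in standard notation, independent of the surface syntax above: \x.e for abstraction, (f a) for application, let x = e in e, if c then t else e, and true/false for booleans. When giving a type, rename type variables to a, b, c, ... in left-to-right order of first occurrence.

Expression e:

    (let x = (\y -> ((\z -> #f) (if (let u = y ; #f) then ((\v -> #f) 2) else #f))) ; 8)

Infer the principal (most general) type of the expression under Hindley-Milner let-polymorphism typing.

Answer: Int

Trace:
\z._ : b -> Bool
y : a
let u : a
  unify Bool ~ Bool
\v._ : c -> Bool
  unify c -> Bool ~ Int -> d
  unify c ~ Int
  unify Bool ~ d
_ _ : Bool
  unify Bool ~ Bool
  unify b -> Bool ~ Bool -> e
  unify b ~ Bool
  unify Bool ~ e
_ _ : Bool
\y._ : a -> Bool
let x : forall. a -> Bool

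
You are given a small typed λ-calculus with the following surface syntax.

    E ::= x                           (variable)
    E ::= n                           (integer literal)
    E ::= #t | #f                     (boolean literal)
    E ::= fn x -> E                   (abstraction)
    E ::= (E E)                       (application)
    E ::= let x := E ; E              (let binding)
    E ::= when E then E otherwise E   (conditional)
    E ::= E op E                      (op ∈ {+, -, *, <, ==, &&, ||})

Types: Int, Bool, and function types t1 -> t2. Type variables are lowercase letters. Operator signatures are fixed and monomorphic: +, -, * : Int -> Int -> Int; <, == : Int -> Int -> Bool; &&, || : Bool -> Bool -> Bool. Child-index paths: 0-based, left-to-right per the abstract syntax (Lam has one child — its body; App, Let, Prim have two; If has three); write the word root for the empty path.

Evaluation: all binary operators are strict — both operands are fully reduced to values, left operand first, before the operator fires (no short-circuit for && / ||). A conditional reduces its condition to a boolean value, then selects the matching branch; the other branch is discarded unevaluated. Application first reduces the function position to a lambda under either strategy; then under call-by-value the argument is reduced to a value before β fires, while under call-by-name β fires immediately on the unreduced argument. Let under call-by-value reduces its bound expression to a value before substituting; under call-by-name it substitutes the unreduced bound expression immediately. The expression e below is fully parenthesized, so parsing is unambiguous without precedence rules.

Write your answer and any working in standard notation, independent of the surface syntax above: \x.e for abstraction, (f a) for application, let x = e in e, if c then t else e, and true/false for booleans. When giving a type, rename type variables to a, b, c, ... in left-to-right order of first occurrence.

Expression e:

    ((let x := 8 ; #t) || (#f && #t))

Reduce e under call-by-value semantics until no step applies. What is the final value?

Answer: true

Working:
step 0: ((let x = 8 in true) || (false && true))
step 1: [let@0] (true || (false && true))
step 2: [delta@1] (true || false)
step 3: [delta@root] true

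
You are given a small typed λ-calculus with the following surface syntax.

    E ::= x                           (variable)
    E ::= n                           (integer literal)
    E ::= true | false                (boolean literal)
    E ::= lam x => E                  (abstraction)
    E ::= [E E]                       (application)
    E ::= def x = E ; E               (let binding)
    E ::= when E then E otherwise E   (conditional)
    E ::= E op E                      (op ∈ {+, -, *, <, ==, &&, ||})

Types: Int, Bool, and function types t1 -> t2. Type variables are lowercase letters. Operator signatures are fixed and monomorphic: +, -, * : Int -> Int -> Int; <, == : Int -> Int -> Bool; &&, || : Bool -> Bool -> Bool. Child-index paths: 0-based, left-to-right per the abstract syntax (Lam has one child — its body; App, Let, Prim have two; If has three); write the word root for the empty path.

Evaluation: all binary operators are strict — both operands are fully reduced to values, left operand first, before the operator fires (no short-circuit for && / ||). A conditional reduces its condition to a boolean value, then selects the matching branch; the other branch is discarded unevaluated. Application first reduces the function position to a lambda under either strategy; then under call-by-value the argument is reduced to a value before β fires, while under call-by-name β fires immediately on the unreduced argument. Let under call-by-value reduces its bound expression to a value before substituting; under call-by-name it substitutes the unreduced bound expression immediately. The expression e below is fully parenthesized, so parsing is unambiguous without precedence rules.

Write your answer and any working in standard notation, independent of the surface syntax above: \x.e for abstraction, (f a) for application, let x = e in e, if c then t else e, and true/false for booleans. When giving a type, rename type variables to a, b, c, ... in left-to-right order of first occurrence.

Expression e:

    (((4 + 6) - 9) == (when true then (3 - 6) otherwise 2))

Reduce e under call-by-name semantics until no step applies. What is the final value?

Answer: false

Trace:
step 0: (((4 + 6) - 9) == (if true then (3 - 6) else 2))
step 1: [delta@0.0] ((10 - 9) == (if true then (3 - 6) else 2))
step 2: [delta@0] (1 == (if true then (3 - 6) else 2))
step 3: [if@1] (1 == (3 - 6))
step 4: [delta@1] (1 == -3)
step 5: [delta@root] false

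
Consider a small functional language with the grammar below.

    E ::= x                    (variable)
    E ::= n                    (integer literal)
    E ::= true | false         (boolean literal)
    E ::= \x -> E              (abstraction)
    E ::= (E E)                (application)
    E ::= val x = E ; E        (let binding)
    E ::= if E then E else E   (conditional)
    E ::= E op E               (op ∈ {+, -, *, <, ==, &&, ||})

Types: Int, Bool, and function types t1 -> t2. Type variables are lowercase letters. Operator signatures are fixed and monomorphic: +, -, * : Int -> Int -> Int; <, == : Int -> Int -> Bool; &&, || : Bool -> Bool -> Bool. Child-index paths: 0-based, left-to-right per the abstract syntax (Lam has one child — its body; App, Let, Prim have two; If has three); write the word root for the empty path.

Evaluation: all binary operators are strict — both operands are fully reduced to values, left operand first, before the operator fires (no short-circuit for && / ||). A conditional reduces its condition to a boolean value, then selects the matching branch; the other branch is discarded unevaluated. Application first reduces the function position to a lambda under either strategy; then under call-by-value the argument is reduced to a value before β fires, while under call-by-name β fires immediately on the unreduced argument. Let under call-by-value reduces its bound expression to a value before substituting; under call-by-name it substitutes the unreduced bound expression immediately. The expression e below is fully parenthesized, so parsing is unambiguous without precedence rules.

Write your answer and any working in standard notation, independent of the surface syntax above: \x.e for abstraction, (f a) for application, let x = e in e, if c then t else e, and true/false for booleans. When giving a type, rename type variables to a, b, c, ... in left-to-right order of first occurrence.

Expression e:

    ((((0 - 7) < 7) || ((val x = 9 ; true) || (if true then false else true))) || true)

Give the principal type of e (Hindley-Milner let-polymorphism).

Answer: Bool

Trace:
  unify Int ~ Int
  unify Int ~ Int
  unify Int ~ Int
  unify Int ~ Int
  unify Bool ~ Bool
let x : Int
  unify Bool ~ Bool
  unify Bool ~ Bool
  unify Bool ~ Bool
  unify Bool ~ Bool
  unify Bool ~ Bool
  unify Bool ~ Bool
  unify Bool ~ Bool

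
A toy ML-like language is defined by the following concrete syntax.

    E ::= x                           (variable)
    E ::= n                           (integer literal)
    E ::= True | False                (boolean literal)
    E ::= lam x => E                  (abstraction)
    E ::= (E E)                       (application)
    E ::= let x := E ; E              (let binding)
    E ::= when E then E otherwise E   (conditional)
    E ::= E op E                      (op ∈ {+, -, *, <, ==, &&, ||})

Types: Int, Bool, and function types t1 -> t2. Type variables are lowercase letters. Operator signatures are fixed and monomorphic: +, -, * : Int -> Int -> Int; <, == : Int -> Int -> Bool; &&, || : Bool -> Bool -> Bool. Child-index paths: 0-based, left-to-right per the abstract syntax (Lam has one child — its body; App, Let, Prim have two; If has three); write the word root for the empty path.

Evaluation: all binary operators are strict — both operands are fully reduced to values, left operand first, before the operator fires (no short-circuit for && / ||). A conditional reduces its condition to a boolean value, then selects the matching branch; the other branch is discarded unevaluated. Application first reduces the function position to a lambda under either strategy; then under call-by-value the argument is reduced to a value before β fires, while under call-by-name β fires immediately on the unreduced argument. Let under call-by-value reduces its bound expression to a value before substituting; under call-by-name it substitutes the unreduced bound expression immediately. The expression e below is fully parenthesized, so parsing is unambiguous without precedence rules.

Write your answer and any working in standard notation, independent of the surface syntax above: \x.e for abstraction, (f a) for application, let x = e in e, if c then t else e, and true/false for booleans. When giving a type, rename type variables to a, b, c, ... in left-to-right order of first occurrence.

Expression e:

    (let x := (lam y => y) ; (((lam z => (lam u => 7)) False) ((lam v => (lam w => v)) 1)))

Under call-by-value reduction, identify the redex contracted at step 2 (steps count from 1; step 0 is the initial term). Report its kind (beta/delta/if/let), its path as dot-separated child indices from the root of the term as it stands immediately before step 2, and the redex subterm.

Trace:
step 0: (let x = (\y.y) in (((\z.(\u.7)) false) ((\v.(\w.v)) 1)))
step 1: [let@root] (((\z.(\u.7)) false) ((\v.(\w.v)) 1))
step 2: [beta@0] ((\u.7) ((\v.(\w.v)) 1))

Answer: beta at 0 : ((\z.(\u.7)) false)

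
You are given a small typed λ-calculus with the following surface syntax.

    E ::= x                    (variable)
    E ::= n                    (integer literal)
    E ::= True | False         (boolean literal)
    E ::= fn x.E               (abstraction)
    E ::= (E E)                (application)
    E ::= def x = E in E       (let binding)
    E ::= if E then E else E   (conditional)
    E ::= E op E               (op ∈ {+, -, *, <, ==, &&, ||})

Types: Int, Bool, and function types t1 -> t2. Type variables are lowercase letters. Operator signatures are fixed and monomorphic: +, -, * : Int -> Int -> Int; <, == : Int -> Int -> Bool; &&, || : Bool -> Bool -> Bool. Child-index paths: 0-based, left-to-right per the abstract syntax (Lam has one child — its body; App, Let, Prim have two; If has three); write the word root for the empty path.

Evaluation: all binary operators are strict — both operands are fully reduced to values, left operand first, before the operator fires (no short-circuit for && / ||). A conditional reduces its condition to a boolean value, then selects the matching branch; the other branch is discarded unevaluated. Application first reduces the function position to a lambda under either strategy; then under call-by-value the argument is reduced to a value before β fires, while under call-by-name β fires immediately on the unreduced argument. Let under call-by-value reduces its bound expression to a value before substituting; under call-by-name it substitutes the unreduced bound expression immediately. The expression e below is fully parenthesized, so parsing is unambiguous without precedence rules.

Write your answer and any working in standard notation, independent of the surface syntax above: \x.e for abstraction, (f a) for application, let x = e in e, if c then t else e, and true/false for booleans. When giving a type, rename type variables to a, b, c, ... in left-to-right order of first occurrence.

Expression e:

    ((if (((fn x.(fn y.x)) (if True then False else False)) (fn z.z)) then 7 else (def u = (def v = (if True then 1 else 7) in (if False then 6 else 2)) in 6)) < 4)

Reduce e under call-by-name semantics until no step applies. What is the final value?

Answer: false

Trace:
step 0: ((if (((\x.(\y.x)) (if true then false else false)) (\z.z)) then 7 else (let u = (let v = (if true then 1 else 7) in (if false then 6 else 2)) in 6)) < 4)
step 1: [beta@0.0.0] ((if ((\y.(if true then false else false)) (\z.z)) then 7 else (let u = (let v = (if true then 1 else 7) in (if false then 6 else 2)) in 6)) < 4)
step 2: [beta@0.0] ((if (if true then false else false) then 7 else (let u = (let v = (if true then 1 else 7) in (if false then 6 else 2)) in 6)) < 4)
step 3: [if@0.0] ((if false then 7 else (let u = (let v = (if true then 1 else 7) in (if false then 6 else 2)) in 6)) < 4)
step 4: [if@0] ((let u = (let v = (if true then 1 else 7) in (if false then 6 else 2)) in 6) < 4)
step 5: [let@0] (6 < 4)
step 6: [delta@root] false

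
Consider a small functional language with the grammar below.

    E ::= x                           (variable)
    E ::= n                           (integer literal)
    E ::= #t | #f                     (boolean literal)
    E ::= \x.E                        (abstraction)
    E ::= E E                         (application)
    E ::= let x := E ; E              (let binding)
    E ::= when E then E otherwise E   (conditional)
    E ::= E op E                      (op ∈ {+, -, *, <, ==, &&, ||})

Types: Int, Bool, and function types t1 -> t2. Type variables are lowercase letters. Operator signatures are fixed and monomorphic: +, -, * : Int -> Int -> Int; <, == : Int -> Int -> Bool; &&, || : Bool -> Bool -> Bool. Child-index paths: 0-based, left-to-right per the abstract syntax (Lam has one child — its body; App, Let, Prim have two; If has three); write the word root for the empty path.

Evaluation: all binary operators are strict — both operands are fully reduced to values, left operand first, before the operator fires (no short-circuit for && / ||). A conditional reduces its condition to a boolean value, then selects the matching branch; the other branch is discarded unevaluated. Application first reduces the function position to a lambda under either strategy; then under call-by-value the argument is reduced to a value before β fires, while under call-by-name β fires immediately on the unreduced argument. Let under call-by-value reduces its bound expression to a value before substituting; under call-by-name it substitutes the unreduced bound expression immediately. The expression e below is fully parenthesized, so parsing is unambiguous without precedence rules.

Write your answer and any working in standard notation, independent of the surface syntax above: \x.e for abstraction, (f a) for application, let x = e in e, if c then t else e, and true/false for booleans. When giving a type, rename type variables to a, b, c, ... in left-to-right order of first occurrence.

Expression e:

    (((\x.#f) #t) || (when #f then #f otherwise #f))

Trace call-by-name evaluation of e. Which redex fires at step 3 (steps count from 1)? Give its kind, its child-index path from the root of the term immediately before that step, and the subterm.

Working:
step 0: (((\x.false) true) || (if false then false else false))
step 1: [beta@0] (false || (if false then false else false))
step 2: [if@1] (false || false)
step 3: [delta@root] false

Answer: delta at root : (false || false)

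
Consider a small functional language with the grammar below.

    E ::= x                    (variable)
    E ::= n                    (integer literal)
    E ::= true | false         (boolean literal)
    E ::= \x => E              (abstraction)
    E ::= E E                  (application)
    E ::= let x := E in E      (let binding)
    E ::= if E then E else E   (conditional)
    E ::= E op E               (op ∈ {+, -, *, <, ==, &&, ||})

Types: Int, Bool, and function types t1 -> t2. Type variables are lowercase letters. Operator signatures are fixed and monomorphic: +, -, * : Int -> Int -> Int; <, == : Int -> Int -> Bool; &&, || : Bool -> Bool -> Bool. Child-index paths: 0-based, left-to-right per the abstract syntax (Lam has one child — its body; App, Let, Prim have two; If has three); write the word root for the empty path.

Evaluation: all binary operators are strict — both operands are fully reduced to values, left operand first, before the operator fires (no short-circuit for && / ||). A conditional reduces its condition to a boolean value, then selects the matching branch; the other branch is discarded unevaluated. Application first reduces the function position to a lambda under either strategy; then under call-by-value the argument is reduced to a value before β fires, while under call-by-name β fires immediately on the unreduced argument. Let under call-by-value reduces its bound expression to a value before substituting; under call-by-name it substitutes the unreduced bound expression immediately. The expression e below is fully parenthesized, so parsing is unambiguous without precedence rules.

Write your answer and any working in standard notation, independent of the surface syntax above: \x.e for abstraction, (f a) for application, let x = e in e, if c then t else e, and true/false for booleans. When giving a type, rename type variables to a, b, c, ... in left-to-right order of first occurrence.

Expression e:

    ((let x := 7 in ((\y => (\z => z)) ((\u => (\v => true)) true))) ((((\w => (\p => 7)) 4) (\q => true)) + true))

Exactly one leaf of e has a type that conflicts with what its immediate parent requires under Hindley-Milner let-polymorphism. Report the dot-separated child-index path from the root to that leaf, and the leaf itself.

Answer: 1.1 : true

Derivation:
let x : Int
z : b
\z._ : b -> b
\y._ : a -> b -> b
\v._ : d -> Bool
\u._ : c -> d -> Bool
  unify c -> d -> Bool ~ Bool -> e
  unify c ~ Bool
  unify d -> Bool ~ e
_ _ : d -> Bool
  unify a -> b -> b ~ (d -> Bool) -> f
  unify a ~ d -> Bool
  unify b -> b ~ f
_ _ : b -> b
\p._ : h -> Int
\w._ : g -> h -> Int
  unify g -> h -> Int ~ Int -> i
  unify g ~ Int
  unify h -> Int ~ i
_ _ : h -> Int
\q._ : j -> Bool
  unify h -> Int ~ (j -> Bool) -> k
  unify h ~ j -> Bool
  unify Int ~ k
_ _ : Int
  unify Int ~ Int
  unify Bool ~ Int
  FAIL: mismatch Bool ~ Int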